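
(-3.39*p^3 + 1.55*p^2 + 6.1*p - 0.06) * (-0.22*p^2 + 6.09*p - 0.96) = 0.7458*p^5 - 20.9861*p^4 + 11.3519*p^3 + 35.6742*p^2 - 6.2214*p + 0.0576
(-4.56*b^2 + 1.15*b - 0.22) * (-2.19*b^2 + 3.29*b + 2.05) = 9.9864*b^4 - 17.5209*b^3 - 5.0827*b^2 + 1.6337*b - 0.451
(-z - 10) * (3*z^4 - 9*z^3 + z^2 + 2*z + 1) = -3*z^5 - 21*z^4 + 89*z^3 - 12*z^2 - 21*z - 10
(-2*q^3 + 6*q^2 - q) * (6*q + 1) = -12*q^4 + 34*q^3 - q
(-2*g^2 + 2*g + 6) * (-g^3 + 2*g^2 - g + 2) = 2*g^5 - 6*g^4 + 6*g^2 - 2*g + 12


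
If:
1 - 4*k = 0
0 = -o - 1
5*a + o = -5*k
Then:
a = -1/20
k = 1/4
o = -1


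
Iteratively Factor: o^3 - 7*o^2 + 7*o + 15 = (o - 3)*(o^2 - 4*o - 5) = (o - 3)*(o + 1)*(o - 5)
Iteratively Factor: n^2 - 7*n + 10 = (n - 2)*(n - 5)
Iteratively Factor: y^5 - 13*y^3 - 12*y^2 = (y + 3)*(y^4 - 3*y^3 - 4*y^2) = (y + 1)*(y + 3)*(y^3 - 4*y^2) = (y - 4)*(y + 1)*(y + 3)*(y^2) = y*(y - 4)*(y + 1)*(y + 3)*(y)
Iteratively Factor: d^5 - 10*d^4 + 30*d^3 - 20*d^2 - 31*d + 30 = (d - 3)*(d^4 - 7*d^3 + 9*d^2 + 7*d - 10) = (d - 3)*(d + 1)*(d^3 - 8*d^2 + 17*d - 10) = (d - 3)*(d - 1)*(d + 1)*(d^2 - 7*d + 10) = (d - 3)*(d - 2)*(d - 1)*(d + 1)*(d - 5)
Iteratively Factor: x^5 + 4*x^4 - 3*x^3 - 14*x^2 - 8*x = (x - 2)*(x^4 + 6*x^3 + 9*x^2 + 4*x) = x*(x - 2)*(x^3 + 6*x^2 + 9*x + 4) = x*(x - 2)*(x + 4)*(x^2 + 2*x + 1) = x*(x - 2)*(x + 1)*(x + 4)*(x + 1)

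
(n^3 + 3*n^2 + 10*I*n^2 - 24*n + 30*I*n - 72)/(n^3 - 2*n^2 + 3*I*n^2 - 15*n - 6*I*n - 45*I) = (n^2 + 10*I*n - 24)/(n^2 + n*(-5 + 3*I) - 15*I)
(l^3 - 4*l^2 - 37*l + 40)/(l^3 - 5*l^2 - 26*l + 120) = (l^2 - 9*l + 8)/(l^2 - 10*l + 24)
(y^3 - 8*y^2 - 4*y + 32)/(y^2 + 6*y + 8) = (y^2 - 10*y + 16)/(y + 4)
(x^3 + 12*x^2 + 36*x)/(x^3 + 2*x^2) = (x^2 + 12*x + 36)/(x*(x + 2))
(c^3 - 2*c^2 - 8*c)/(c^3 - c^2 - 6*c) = (c - 4)/(c - 3)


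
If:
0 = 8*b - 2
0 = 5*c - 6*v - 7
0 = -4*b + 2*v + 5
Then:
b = 1/4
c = -1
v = -2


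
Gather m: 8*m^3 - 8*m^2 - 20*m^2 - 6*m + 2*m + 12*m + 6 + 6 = 8*m^3 - 28*m^2 + 8*m + 12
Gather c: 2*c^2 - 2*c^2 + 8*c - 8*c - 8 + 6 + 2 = 0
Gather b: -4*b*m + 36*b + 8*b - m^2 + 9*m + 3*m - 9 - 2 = b*(44 - 4*m) - m^2 + 12*m - 11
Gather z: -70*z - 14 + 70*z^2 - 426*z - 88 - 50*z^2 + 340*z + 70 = 20*z^2 - 156*z - 32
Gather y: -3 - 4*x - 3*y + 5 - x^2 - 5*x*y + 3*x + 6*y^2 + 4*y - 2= -x^2 - x + 6*y^2 + y*(1 - 5*x)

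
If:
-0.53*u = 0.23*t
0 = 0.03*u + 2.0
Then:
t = 153.62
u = -66.67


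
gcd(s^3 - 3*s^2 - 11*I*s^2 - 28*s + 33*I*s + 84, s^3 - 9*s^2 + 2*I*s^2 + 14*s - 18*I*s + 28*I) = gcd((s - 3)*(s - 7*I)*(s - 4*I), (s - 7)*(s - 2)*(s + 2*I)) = 1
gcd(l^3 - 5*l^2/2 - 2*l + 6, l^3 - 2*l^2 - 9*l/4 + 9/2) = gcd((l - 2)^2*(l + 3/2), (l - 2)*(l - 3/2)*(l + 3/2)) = l^2 - l/2 - 3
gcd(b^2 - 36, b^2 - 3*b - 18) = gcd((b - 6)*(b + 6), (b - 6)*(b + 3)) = b - 6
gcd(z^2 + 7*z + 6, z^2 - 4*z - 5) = z + 1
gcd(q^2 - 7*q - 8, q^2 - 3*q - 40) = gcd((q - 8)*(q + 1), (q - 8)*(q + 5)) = q - 8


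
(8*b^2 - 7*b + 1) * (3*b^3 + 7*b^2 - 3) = 24*b^5 + 35*b^4 - 46*b^3 - 17*b^2 + 21*b - 3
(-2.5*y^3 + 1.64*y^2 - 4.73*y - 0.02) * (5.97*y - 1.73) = -14.925*y^4 + 14.1158*y^3 - 31.0753*y^2 + 8.0635*y + 0.0346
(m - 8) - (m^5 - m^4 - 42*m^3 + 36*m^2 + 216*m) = -m^5 + m^4 + 42*m^3 - 36*m^2 - 215*m - 8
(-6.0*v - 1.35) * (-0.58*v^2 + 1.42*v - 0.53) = 3.48*v^3 - 7.737*v^2 + 1.263*v + 0.7155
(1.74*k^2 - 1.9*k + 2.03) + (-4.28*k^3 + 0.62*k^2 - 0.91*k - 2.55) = -4.28*k^3 + 2.36*k^2 - 2.81*k - 0.52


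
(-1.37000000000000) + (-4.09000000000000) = -5.46000000000000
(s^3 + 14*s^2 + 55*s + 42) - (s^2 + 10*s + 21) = s^3 + 13*s^2 + 45*s + 21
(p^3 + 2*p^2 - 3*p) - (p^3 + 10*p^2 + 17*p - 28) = -8*p^2 - 20*p + 28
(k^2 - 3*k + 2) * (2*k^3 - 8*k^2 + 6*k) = 2*k^5 - 14*k^4 + 34*k^3 - 34*k^2 + 12*k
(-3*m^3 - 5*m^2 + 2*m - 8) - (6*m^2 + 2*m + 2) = -3*m^3 - 11*m^2 - 10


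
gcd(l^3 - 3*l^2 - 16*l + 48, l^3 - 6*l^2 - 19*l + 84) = l^2 + l - 12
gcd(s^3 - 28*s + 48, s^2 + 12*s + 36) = s + 6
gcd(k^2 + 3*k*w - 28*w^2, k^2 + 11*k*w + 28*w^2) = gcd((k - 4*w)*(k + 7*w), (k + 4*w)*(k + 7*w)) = k + 7*w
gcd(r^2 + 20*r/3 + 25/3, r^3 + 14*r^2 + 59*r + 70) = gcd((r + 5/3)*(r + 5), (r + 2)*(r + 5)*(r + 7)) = r + 5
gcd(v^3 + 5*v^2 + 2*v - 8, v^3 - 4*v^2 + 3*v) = v - 1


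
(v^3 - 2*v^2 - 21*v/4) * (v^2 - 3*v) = v^5 - 5*v^4 + 3*v^3/4 + 63*v^2/4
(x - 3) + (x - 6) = 2*x - 9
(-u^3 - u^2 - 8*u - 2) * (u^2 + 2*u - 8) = -u^5 - 3*u^4 - 2*u^3 - 10*u^2 + 60*u + 16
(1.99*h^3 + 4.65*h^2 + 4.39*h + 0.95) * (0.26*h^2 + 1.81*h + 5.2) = 0.5174*h^5 + 4.8109*h^4 + 19.9059*h^3 + 32.3729*h^2 + 24.5475*h + 4.94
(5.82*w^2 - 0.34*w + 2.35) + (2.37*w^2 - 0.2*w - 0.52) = 8.19*w^2 - 0.54*w + 1.83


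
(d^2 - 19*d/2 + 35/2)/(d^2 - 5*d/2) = (d - 7)/d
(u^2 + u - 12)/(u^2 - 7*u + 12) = (u + 4)/(u - 4)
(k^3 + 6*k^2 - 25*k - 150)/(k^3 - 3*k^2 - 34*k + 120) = (k + 5)/(k - 4)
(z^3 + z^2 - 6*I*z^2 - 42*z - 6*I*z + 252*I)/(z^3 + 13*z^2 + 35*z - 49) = (z^2 - 6*z*(1 + I) + 36*I)/(z^2 + 6*z - 7)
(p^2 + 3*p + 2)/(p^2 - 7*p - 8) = (p + 2)/(p - 8)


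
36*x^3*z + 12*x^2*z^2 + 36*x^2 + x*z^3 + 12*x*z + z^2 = (6*x + z)^2*(x*z + 1)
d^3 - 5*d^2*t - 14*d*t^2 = d*(d - 7*t)*(d + 2*t)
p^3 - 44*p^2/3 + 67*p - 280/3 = (p - 7)*(p - 5)*(p - 8/3)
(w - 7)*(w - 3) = w^2 - 10*w + 21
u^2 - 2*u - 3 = (u - 3)*(u + 1)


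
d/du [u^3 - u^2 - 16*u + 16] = 3*u^2 - 2*u - 16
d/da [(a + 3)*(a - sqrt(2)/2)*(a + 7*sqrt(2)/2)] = 3*a^2 + 6*a + 6*sqrt(2)*a - 7/2 + 9*sqrt(2)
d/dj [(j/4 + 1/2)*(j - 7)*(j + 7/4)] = 3*j^2/4 - 13*j/8 - 91/16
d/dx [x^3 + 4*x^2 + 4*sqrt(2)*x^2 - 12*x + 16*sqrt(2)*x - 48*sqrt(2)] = 3*x^2 + 8*x + 8*sqrt(2)*x - 12 + 16*sqrt(2)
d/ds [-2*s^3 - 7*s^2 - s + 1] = -6*s^2 - 14*s - 1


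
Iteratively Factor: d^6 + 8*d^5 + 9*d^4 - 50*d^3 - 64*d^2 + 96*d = (d - 1)*(d^5 + 9*d^4 + 18*d^3 - 32*d^2 - 96*d) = d*(d - 1)*(d^4 + 9*d^3 + 18*d^2 - 32*d - 96) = d*(d - 1)*(d + 4)*(d^3 + 5*d^2 - 2*d - 24) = d*(d - 2)*(d - 1)*(d + 4)*(d^2 + 7*d + 12) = d*(d - 2)*(d - 1)*(d + 3)*(d + 4)*(d + 4)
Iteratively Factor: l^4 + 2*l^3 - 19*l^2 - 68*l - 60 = (l + 2)*(l^3 - 19*l - 30) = (l + 2)^2*(l^2 - 2*l - 15) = (l + 2)^2*(l + 3)*(l - 5)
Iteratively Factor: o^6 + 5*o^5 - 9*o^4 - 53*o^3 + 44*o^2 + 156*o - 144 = (o - 1)*(o^5 + 6*o^4 - 3*o^3 - 56*o^2 - 12*o + 144) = (o - 1)*(o + 3)*(o^4 + 3*o^3 - 12*o^2 - 20*o + 48) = (o - 2)*(o - 1)*(o + 3)*(o^3 + 5*o^2 - 2*o - 24) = (o - 2)*(o - 1)*(o + 3)^2*(o^2 + 2*o - 8) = (o - 2)^2*(o - 1)*(o + 3)^2*(o + 4)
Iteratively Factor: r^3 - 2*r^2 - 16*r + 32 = (r - 4)*(r^2 + 2*r - 8) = (r - 4)*(r + 4)*(r - 2)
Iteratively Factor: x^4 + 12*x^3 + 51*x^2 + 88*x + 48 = (x + 4)*(x^3 + 8*x^2 + 19*x + 12) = (x + 1)*(x + 4)*(x^2 + 7*x + 12) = (x + 1)*(x + 3)*(x + 4)*(x + 4)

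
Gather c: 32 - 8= 24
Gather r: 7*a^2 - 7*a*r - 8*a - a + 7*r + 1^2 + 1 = 7*a^2 - 9*a + r*(7 - 7*a) + 2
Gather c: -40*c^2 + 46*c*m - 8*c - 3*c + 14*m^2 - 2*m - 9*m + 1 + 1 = -40*c^2 + c*(46*m - 11) + 14*m^2 - 11*m + 2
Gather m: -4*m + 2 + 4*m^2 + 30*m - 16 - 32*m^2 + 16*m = -28*m^2 + 42*m - 14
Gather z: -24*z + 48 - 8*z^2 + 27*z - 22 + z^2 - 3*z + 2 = 28 - 7*z^2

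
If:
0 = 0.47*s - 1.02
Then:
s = 2.17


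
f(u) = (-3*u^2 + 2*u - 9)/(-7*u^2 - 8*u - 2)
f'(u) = (2 - 6*u)/(-7*u^2 - 8*u - 2) + (14*u + 8)*(-3*u^2 + 2*u - 9)/(-7*u^2 - 8*u - 2)^2 = 38*(u^2 - 3*u - 2)/(49*u^4 + 112*u^3 + 92*u^2 + 32*u + 4)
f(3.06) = 0.34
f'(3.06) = -0.01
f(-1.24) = 5.66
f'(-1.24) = 15.31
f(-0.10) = 7.27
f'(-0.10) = -39.82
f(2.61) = 0.34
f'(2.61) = -0.02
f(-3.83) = 0.82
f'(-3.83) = 0.17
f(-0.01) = 4.70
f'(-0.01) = -20.29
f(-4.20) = 0.77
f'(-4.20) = 0.13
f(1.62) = 0.41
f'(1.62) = -0.14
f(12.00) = 0.38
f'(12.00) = 0.00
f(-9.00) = 0.54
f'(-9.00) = 0.02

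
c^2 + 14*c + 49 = (c + 7)^2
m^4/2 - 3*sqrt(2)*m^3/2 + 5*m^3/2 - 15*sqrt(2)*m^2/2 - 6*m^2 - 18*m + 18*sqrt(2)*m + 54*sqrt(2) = (m/2 + 1)*(m - 3)*(m + 6)*(m - 3*sqrt(2))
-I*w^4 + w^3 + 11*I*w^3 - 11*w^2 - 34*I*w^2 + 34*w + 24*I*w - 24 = (w - 6)*(w - 4)*(w - 1)*(-I*w + 1)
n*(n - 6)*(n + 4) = n^3 - 2*n^2 - 24*n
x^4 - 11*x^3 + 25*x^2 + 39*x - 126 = (x - 7)*(x - 3)^2*(x + 2)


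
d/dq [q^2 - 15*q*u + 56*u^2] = 2*q - 15*u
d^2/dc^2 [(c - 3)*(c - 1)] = 2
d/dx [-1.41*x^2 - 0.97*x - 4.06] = -2.82*x - 0.97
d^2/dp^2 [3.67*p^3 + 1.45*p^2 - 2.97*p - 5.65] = 22.02*p + 2.9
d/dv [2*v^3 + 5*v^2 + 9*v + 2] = 6*v^2 + 10*v + 9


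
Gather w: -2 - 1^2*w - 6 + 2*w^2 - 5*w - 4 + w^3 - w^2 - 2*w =w^3 + w^2 - 8*w - 12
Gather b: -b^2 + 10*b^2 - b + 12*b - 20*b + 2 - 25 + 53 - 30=9*b^2 - 9*b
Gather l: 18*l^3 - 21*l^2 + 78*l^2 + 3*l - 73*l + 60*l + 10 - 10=18*l^3 + 57*l^2 - 10*l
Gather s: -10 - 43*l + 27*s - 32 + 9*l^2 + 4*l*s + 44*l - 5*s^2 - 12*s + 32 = 9*l^2 + l - 5*s^2 + s*(4*l + 15) - 10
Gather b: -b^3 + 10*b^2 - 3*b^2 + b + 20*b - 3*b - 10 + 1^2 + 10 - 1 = -b^3 + 7*b^2 + 18*b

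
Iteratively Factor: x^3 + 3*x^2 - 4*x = (x + 4)*(x^2 - x) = x*(x + 4)*(x - 1)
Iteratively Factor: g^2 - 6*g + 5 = (g - 5)*(g - 1)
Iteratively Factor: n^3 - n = (n + 1)*(n^2 - n) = n*(n + 1)*(n - 1)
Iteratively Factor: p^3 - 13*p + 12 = (p - 1)*(p^2 + p - 12) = (p - 3)*(p - 1)*(p + 4)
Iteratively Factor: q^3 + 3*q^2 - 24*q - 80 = (q - 5)*(q^2 + 8*q + 16) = (q - 5)*(q + 4)*(q + 4)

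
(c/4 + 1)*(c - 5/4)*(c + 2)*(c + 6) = c^4/4 + 43*c^3/16 + 29*c^2/4 - 7*c/4 - 15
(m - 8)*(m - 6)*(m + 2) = m^3 - 12*m^2 + 20*m + 96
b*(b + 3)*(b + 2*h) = b^3 + 2*b^2*h + 3*b^2 + 6*b*h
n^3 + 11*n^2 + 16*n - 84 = (n - 2)*(n + 6)*(n + 7)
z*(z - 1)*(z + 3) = z^3 + 2*z^2 - 3*z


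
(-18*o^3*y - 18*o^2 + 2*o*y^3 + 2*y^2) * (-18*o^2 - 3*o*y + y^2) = 324*o^5*y + 54*o^4*y^2 + 324*o^4 - 54*o^3*y^3 + 54*o^3*y - 6*o^2*y^4 - 54*o^2*y^2 + 2*o*y^5 - 6*o*y^3 + 2*y^4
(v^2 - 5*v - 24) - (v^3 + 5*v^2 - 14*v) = -v^3 - 4*v^2 + 9*v - 24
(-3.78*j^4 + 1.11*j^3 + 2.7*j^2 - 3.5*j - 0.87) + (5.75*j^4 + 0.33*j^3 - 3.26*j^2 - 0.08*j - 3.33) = 1.97*j^4 + 1.44*j^3 - 0.56*j^2 - 3.58*j - 4.2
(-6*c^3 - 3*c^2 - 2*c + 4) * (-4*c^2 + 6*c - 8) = 24*c^5 - 24*c^4 + 38*c^3 - 4*c^2 + 40*c - 32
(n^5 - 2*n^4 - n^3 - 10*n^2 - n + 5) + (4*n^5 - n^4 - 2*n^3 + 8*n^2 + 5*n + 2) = 5*n^5 - 3*n^4 - 3*n^3 - 2*n^2 + 4*n + 7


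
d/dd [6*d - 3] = 6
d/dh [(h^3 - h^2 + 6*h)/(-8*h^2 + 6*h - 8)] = (-4*h^4 + 6*h^3 + 9*h^2 + 8*h - 24)/(2*(16*h^4 - 24*h^3 + 41*h^2 - 24*h + 16))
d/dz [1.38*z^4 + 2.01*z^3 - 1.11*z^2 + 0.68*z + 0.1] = 5.52*z^3 + 6.03*z^2 - 2.22*z + 0.68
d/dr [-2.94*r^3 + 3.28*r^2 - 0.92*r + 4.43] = -8.82*r^2 + 6.56*r - 0.92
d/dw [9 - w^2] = -2*w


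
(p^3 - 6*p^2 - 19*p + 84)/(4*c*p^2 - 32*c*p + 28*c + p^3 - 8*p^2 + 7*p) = (p^2 + p - 12)/(4*c*p - 4*c + p^2 - p)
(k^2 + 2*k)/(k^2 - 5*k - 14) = k/(k - 7)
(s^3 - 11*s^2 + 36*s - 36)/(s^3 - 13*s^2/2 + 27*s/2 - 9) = 2*(s - 6)/(2*s - 3)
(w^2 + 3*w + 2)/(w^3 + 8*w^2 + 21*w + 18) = (w + 1)/(w^2 + 6*w + 9)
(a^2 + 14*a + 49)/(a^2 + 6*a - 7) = (a + 7)/(a - 1)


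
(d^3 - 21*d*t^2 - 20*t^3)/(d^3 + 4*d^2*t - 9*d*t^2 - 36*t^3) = (-d^2 + 4*d*t + 5*t^2)/(-d^2 + 9*t^2)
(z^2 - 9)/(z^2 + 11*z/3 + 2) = 3*(z - 3)/(3*z + 2)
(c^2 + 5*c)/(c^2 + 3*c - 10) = c/(c - 2)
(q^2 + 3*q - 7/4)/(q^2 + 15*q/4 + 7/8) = 2*(2*q - 1)/(4*q + 1)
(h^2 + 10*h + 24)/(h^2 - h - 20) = (h + 6)/(h - 5)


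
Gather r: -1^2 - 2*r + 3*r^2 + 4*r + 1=3*r^2 + 2*r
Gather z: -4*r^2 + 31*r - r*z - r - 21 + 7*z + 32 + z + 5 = -4*r^2 + 30*r + z*(8 - r) + 16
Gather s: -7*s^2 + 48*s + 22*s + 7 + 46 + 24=-7*s^2 + 70*s + 77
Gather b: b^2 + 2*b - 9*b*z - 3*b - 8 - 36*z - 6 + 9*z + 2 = b^2 + b*(-9*z - 1) - 27*z - 12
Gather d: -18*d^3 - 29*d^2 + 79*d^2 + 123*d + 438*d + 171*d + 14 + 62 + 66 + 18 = -18*d^3 + 50*d^2 + 732*d + 160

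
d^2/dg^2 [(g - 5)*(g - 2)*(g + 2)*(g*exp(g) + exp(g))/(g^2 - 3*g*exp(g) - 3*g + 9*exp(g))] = (g^8 + 3*g^7*exp(g) - 6*g^7 - 54*g^6*exp(g) - 12*g^6 + 288*g^5*exp(g) + 142*g^5 + 54*g^4*exp(2*g) - 402*g^4*exp(g) - 225*g^4 - 504*g^3*exp(2*g) - 1071*g^3*exp(g) - 216*g^3 + 1620*g^2*exp(2*g) + 3528*g^2*exp(g) + 660*g^2 - 1944*g*exp(2*g) - 2052*g*exp(g) - 720*g - 234*exp(2*g) + 144*exp(g) + 360)*exp(g)/(g^6 - 9*g^5*exp(g) - 9*g^5 + 27*g^4*exp(2*g) + 81*g^4*exp(g) + 27*g^4 - 27*g^3*exp(3*g) - 243*g^3*exp(2*g) - 243*g^3*exp(g) - 27*g^3 + 243*g^2*exp(3*g) + 729*g^2*exp(2*g) + 243*g^2*exp(g) - 729*g*exp(3*g) - 729*g*exp(2*g) + 729*exp(3*g))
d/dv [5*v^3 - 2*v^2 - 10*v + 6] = 15*v^2 - 4*v - 10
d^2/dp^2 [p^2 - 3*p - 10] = 2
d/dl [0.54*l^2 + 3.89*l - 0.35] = 1.08*l + 3.89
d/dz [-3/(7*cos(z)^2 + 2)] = -84*sin(2*z)/(7*cos(2*z) + 11)^2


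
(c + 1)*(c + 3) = c^2 + 4*c + 3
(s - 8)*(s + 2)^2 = s^3 - 4*s^2 - 28*s - 32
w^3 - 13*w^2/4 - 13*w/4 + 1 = (w - 4)*(w - 1/4)*(w + 1)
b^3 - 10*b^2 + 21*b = b*(b - 7)*(b - 3)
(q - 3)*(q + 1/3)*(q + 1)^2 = q^4 - 2*q^3/3 - 16*q^2/3 - 14*q/3 - 1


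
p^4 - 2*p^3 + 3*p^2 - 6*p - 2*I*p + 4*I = (p - 2)*(p - I)^2*(p + 2*I)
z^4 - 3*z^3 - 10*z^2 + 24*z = z*(z - 4)*(z - 2)*(z + 3)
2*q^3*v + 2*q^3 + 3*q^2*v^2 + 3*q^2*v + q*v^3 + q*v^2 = (q + v)*(2*q + v)*(q*v + q)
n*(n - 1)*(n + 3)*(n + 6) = n^4 + 8*n^3 + 9*n^2 - 18*n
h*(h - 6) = h^2 - 6*h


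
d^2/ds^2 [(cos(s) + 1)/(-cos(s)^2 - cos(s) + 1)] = (3*(1 - cos(s)^2)^2 + cos(s)^5 + 7*cos(s)^3 + 6*cos(s)^2 - 10*cos(s) - 9)/(cos(s)^2 + cos(s) - 1)^3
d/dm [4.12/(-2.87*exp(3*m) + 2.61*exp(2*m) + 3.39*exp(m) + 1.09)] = (35.4732*exp(2*m) - 21.5064*exp(m) - 13.9668)*exp(m)/(-2.87*exp(3*m) + 2.61*exp(2*m) + 3.39*exp(m) + 1.09)^2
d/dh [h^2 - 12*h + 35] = 2*h - 12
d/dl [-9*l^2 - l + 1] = -18*l - 1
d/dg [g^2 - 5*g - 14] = 2*g - 5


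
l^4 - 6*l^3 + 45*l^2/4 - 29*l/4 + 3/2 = (l - 3)*(l - 2)*(l - 1/2)^2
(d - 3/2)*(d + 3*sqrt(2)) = d^2 - 3*d/2 + 3*sqrt(2)*d - 9*sqrt(2)/2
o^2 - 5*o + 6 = (o - 3)*(o - 2)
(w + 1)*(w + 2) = w^2 + 3*w + 2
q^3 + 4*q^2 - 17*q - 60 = (q - 4)*(q + 3)*(q + 5)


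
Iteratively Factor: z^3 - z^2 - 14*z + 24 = (z + 4)*(z^2 - 5*z + 6) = (z - 2)*(z + 4)*(z - 3)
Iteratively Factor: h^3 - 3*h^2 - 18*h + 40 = (h - 2)*(h^2 - h - 20) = (h - 5)*(h - 2)*(h + 4)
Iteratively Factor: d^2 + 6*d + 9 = (d + 3)*(d + 3)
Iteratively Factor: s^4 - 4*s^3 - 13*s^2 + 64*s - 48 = (s + 4)*(s^3 - 8*s^2 + 19*s - 12) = (s - 4)*(s + 4)*(s^2 - 4*s + 3) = (s - 4)*(s - 1)*(s + 4)*(s - 3)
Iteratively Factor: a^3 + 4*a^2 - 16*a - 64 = (a - 4)*(a^2 + 8*a + 16) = (a - 4)*(a + 4)*(a + 4)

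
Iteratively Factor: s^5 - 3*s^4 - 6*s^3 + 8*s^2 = (s - 4)*(s^4 + s^3 - 2*s^2) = (s - 4)*(s - 1)*(s^3 + 2*s^2) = (s - 4)*(s - 1)*(s + 2)*(s^2) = s*(s - 4)*(s - 1)*(s + 2)*(s)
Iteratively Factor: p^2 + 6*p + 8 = (p + 2)*(p + 4)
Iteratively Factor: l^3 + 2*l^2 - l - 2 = (l + 2)*(l^2 - 1) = (l - 1)*(l + 2)*(l + 1)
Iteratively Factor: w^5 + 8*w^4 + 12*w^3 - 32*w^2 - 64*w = (w - 2)*(w^4 + 10*w^3 + 32*w^2 + 32*w) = (w - 2)*(w + 4)*(w^3 + 6*w^2 + 8*w) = (w - 2)*(w + 2)*(w + 4)*(w^2 + 4*w) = w*(w - 2)*(w + 2)*(w + 4)*(w + 4)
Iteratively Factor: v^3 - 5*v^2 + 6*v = (v - 3)*(v^2 - 2*v) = v*(v - 3)*(v - 2)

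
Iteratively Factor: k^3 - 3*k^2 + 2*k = (k)*(k^2 - 3*k + 2) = k*(k - 2)*(k - 1)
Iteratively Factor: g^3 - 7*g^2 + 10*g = (g - 5)*(g^2 - 2*g) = (g - 5)*(g - 2)*(g)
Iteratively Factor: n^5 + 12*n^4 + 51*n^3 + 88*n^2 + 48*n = (n)*(n^4 + 12*n^3 + 51*n^2 + 88*n + 48) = n*(n + 1)*(n^3 + 11*n^2 + 40*n + 48) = n*(n + 1)*(n + 4)*(n^2 + 7*n + 12) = n*(n + 1)*(n + 4)^2*(n + 3)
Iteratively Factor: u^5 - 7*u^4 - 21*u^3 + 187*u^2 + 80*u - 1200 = (u + 4)*(u^4 - 11*u^3 + 23*u^2 + 95*u - 300) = (u + 3)*(u + 4)*(u^3 - 14*u^2 + 65*u - 100) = (u - 4)*(u + 3)*(u + 4)*(u^2 - 10*u + 25) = (u - 5)*(u - 4)*(u + 3)*(u + 4)*(u - 5)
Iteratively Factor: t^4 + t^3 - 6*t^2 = (t)*(t^3 + t^2 - 6*t) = t*(t - 2)*(t^2 + 3*t) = t^2*(t - 2)*(t + 3)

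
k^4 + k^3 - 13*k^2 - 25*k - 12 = (k - 4)*(k + 1)^2*(k + 3)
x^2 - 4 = (x - 2)*(x + 2)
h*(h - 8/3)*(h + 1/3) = h^3 - 7*h^2/3 - 8*h/9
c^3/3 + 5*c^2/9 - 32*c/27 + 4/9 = (c/3 + 1)*(c - 2/3)^2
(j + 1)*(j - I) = j^2 + j - I*j - I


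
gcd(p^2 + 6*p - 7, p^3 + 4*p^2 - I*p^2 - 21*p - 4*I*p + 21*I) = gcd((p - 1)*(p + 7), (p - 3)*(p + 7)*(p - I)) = p + 7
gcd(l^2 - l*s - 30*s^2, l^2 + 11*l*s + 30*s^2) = l + 5*s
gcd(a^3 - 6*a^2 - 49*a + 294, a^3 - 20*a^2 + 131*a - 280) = a - 7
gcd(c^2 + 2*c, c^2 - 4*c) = c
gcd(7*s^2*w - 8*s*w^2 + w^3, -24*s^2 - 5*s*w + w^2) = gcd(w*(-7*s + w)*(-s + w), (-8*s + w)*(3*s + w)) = 1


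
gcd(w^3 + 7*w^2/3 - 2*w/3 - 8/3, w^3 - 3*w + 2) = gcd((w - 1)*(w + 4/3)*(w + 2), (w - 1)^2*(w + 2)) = w^2 + w - 2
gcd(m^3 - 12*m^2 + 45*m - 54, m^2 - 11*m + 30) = m - 6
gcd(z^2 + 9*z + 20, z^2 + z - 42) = 1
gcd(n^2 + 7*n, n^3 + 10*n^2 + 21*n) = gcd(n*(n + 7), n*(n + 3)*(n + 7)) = n^2 + 7*n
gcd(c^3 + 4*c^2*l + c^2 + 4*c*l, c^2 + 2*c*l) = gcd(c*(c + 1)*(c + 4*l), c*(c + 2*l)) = c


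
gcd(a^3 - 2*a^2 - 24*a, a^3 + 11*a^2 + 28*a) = a^2 + 4*a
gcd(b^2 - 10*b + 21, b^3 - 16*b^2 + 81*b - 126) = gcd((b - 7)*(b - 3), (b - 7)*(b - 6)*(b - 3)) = b^2 - 10*b + 21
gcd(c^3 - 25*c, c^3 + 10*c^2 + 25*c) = c^2 + 5*c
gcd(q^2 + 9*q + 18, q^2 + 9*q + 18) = q^2 + 9*q + 18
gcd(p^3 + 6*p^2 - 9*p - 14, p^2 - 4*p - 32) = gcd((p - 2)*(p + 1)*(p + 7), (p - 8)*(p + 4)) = 1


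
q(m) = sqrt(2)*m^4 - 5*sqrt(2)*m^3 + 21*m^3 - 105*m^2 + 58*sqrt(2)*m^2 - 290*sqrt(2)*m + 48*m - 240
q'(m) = 4*sqrt(2)*m^3 - 15*sqrt(2)*m^2 + 63*m^2 - 210*m + 116*sqrt(2)*m - 290*sqrt(2) + 48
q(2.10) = -945.28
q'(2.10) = -221.95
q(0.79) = -533.00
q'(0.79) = -369.56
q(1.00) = -609.75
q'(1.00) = -360.63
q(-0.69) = -5.33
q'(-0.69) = -312.38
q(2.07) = -938.53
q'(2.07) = -228.01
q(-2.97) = 377.96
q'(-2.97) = -5.25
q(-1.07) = 105.96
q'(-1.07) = -272.04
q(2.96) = -1043.38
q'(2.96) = 14.69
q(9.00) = 14072.72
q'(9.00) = 6732.89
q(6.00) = 1601.62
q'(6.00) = 2088.38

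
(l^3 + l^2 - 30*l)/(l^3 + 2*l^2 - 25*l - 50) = l*(l + 6)/(l^2 + 7*l + 10)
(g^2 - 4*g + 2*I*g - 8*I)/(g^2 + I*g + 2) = (g - 4)/(g - I)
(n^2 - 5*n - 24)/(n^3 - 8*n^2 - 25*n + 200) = (n + 3)/(n^2 - 25)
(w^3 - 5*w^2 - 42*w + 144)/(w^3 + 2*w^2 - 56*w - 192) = (w - 3)/(w + 4)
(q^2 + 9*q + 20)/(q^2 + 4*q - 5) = (q + 4)/(q - 1)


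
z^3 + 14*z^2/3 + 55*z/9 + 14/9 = (z + 1/3)*(z + 2)*(z + 7/3)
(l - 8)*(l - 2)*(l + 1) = l^3 - 9*l^2 + 6*l + 16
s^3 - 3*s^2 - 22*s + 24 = (s - 6)*(s - 1)*(s + 4)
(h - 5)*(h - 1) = h^2 - 6*h + 5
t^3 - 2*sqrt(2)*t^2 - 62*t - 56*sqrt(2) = (t - 7*sqrt(2))*(t + sqrt(2))*(t + 4*sqrt(2))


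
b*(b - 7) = b^2 - 7*b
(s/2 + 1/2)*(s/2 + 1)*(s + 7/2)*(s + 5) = s^4/4 + 23*s^3/8 + 45*s^2/4 + 139*s/8 + 35/4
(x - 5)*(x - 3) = x^2 - 8*x + 15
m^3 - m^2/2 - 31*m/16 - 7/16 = (m - 7/4)*(m + 1/4)*(m + 1)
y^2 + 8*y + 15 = (y + 3)*(y + 5)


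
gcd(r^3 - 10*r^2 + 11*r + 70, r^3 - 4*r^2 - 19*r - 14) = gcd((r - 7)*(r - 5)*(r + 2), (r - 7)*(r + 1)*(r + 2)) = r^2 - 5*r - 14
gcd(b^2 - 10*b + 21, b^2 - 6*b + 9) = b - 3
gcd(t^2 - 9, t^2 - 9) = t^2 - 9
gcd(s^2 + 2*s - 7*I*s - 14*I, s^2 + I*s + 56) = s - 7*I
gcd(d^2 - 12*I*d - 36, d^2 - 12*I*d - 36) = d^2 - 12*I*d - 36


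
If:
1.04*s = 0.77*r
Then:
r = 1.35064935064935*s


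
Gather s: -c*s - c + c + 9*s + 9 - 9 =s*(9 - c)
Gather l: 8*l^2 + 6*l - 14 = 8*l^2 + 6*l - 14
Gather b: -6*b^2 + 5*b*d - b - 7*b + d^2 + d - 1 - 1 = -6*b^2 + b*(5*d - 8) + d^2 + d - 2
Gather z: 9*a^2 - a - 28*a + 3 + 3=9*a^2 - 29*a + 6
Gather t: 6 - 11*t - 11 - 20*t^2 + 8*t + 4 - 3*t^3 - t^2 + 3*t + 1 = -3*t^3 - 21*t^2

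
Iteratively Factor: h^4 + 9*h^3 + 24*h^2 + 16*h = (h + 4)*(h^3 + 5*h^2 + 4*h) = (h + 1)*(h + 4)*(h^2 + 4*h) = h*(h + 1)*(h + 4)*(h + 4)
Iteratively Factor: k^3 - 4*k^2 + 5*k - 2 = (k - 1)*(k^2 - 3*k + 2) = (k - 1)^2*(k - 2)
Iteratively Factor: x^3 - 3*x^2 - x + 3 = (x - 3)*(x^2 - 1) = (x - 3)*(x - 1)*(x + 1)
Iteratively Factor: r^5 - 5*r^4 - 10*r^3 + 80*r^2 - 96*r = (r - 4)*(r^4 - r^3 - 14*r^2 + 24*r) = (r - 4)*(r - 3)*(r^3 + 2*r^2 - 8*r) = (r - 4)*(r - 3)*(r - 2)*(r^2 + 4*r) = r*(r - 4)*(r - 3)*(r - 2)*(r + 4)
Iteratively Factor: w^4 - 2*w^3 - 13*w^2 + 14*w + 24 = (w + 1)*(w^3 - 3*w^2 - 10*w + 24) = (w - 4)*(w + 1)*(w^2 + w - 6) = (w - 4)*(w + 1)*(w + 3)*(w - 2)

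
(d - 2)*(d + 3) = d^2 + d - 6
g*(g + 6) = g^2 + 6*g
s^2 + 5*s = s*(s + 5)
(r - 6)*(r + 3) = r^2 - 3*r - 18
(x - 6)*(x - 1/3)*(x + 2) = x^3 - 13*x^2/3 - 32*x/3 + 4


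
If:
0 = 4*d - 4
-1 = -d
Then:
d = 1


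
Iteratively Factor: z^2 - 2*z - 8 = (z - 4)*(z + 2)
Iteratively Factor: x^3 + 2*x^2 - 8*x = (x - 2)*(x^2 + 4*x) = (x - 2)*(x + 4)*(x)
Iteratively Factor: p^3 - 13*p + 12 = (p - 1)*(p^2 + p - 12) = (p - 3)*(p - 1)*(p + 4)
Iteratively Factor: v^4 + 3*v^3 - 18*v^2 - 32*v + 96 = (v - 3)*(v^3 + 6*v^2 - 32) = (v - 3)*(v + 4)*(v^2 + 2*v - 8) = (v - 3)*(v + 4)^2*(v - 2)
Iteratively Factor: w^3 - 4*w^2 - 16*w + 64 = (w - 4)*(w^2 - 16) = (w - 4)^2*(w + 4)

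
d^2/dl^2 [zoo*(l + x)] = 0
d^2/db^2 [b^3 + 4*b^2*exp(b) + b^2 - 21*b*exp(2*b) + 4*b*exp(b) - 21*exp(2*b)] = 4*b^2*exp(b) - 84*b*exp(2*b) + 20*b*exp(b) + 6*b - 168*exp(2*b) + 16*exp(b) + 2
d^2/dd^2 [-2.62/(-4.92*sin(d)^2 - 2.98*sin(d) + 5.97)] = (-253.683072*sin(d)^4 - 115.240176*sin(d)^3 + 49.435208*sin(d)^2 + 183.86898*sin(d) + 200.444672)/(4.92*sin(d)^2 + 2.98*sin(d) - 5.97)^3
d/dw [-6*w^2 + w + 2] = 1 - 12*w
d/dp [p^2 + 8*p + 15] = 2*p + 8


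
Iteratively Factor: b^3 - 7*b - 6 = (b + 2)*(b^2 - 2*b - 3) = (b - 3)*(b + 2)*(b + 1)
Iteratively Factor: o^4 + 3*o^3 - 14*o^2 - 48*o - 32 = (o + 4)*(o^3 - o^2 - 10*o - 8) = (o - 4)*(o + 4)*(o^2 + 3*o + 2) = (o - 4)*(o + 1)*(o + 4)*(o + 2)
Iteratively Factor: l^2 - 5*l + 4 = (l - 1)*(l - 4)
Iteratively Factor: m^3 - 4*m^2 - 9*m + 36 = (m + 3)*(m^2 - 7*m + 12) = (m - 3)*(m + 3)*(m - 4)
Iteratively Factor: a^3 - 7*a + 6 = (a - 1)*(a^2 + a - 6) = (a - 1)*(a + 3)*(a - 2)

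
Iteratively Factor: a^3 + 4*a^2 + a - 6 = (a - 1)*(a^2 + 5*a + 6) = (a - 1)*(a + 2)*(a + 3)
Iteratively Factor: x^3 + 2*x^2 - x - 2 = (x - 1)*(x^2 + 3*x + 2) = (x - 1)*(x + 1)*(x + 2)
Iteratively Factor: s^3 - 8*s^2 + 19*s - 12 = (s - 3)*(s^2 - 5*s + 4) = (s - 3)*(s - 1)*(s - 4)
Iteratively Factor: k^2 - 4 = (k + 2)*(k - 2)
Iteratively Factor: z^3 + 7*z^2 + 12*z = (z)*(z^2 + 7*z + 12) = z*(z + 3)*(z + 4)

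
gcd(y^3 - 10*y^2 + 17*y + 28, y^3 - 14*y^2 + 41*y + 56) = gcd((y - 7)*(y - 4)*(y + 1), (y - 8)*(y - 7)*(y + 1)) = y^2 - 6*y - 7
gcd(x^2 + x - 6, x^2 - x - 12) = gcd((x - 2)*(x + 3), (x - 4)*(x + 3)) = x + 3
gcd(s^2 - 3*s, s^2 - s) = s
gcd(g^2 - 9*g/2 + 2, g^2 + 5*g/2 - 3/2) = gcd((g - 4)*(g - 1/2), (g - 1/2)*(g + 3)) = g - 1/2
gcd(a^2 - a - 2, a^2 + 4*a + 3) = a + 1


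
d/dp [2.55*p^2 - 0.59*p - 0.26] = 5.1*p - 0.59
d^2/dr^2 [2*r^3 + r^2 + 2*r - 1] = 12*r + 2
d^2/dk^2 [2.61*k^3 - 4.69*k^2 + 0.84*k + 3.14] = 15.66*k - 9.38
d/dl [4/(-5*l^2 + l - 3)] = 4*(10*l - 1)/(5*l^2 - l + 3)^2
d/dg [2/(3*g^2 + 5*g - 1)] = 2*(-6*g - 5)/(3*g^2 + 5*g - 1)^2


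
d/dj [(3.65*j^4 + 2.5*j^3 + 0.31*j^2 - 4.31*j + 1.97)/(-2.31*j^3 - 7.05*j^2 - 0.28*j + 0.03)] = (-8.4315*j^6 - 51.465*j^5 - 19.9749*j^4 - 20.8742*j^3 - 16.5952*j^2 + 27.7956*j + 0.4223)/(5.3361*j^6 + 32.571*j^5 + 50.9961*j^4 + 3.8094*j^3 - 0.3446*j^2 - 0.0168*j + 0.0009)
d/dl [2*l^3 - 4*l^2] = 2*l*(3*l - 4)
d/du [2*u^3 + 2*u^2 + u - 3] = 6*u^2 + 4*u + 1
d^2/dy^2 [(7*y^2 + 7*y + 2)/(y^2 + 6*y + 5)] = 2*(-35*y^3 - 99*y^2 - 69*y + 27)/(y^6 + 18*y^5 + 123*y^4 + 396*y^3 + 615*y^2 + 450*y + 125)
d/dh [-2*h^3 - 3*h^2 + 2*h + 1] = -6*h^2 - 6*h + 2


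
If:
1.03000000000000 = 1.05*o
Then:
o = 0.98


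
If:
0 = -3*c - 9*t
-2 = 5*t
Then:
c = 6/5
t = -2/5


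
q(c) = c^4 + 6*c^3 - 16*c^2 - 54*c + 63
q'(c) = 4*c^3 + 18*c^2 - 32*c - 54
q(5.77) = 1479.75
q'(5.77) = 1129.03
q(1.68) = -36.46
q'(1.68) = -37.99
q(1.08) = -5.06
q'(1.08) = -62.53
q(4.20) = 309.66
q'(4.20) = 425.47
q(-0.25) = 75.41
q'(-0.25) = -44.94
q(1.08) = -5.06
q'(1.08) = -62.53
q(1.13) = -8.16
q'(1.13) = -61.40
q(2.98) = -2.36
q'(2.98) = 116.34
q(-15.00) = 27648.00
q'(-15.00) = -9024.00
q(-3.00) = 0.00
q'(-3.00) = 96.00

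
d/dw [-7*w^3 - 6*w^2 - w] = -21*w^2 - 12*w - 1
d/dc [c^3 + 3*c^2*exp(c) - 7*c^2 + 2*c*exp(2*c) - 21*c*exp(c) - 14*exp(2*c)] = 3*c^2*exp(c) + 3*c^2 + 4*c*exp(2*c) - 15*c*exp(c) - 14*c - 26*exp(2*c) - 21*exp(c)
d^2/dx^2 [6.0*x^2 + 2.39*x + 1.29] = 12.0000000000000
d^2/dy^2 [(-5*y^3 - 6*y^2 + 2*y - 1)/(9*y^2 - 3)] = 2*(y^3 - 27*y^2 + y - 3)/(27*y^6 - 27*y^4 + 9*y^2 - 1)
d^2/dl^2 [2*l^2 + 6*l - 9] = 4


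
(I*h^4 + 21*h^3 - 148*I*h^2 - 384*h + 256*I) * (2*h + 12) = 2*I*h^5 + 42*h^4 + 12*I*h^4 + 252*h^3 - 296*I*h^3 - 768*h^2 - 1776*I*h^2 - 4608*h + 512*I*h + 3072*I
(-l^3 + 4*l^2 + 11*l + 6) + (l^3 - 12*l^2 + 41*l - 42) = -8*l^2 + 52*l - 36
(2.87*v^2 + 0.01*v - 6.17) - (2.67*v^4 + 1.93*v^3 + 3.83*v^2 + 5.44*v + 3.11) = -2.67*v^4 - 1.93*v^3 - 0.96*v^2 - 5.43*v - 9.28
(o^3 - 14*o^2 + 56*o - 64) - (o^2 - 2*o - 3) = o^3 - 15*o^2 + 58*o - 61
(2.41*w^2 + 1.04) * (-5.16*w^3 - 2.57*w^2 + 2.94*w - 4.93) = -12.4356*w^5 - 6.1937*w^4 + 1.719*w^3 - 14.5541*w^2 + 3.0576*w - 5.1272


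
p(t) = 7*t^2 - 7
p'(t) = 14*t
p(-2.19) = 26.57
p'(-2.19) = -30.66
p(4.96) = 165.21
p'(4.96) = 69.44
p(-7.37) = 373.22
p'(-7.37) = -103.18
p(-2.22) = 27.50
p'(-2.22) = -31.08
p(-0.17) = -6.80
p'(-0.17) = -2.38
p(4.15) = 113.56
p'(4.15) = 58.10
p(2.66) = 42.53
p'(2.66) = 37.24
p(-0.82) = -2.29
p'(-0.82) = -11.48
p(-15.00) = 1568.00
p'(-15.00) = -210.00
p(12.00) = 1001.00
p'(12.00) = 168.00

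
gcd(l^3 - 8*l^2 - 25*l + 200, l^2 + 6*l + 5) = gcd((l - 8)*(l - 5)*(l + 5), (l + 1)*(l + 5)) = l + 5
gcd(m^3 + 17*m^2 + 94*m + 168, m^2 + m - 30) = m + 6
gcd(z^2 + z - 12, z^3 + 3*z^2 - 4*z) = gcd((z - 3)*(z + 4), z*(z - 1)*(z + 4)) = z + 4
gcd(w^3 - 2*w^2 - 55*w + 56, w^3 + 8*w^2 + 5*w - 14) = w^2 + 6*w - 7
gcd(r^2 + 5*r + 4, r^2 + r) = r + 1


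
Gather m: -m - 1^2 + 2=1 - m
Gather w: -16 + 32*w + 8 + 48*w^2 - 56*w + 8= 48*w^2 - 24*w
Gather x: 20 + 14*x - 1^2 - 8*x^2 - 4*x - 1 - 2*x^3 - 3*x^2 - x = -2*x^3 - 11*x^2 + 9*x + 18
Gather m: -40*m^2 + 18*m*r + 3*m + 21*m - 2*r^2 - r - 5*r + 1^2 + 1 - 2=-40*m^2 + m*(18*r + 24) - 2*r^2 - 6*r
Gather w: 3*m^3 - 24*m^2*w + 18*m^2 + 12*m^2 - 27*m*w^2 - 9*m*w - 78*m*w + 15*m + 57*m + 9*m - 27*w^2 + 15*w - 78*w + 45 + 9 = 3*m^3 + 30*m^2 + 81*m + w^2*(-27*m - 27) + w*(-24*m^2 - 87*m - 63) + 54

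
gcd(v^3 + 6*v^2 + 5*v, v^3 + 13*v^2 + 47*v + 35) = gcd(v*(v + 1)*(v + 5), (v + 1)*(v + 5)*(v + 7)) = v^2 + 6*v + 5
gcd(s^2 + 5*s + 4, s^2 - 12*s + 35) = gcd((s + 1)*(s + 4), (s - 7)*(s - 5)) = 1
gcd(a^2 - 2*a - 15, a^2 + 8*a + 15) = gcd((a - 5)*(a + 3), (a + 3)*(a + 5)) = a + 3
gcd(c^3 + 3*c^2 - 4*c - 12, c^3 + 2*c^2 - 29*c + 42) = c - 2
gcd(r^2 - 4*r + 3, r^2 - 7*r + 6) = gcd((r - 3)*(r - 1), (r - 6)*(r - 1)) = r - 1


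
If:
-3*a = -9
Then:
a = 3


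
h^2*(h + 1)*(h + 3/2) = h^4 + 5*h^3/2 + 3*h^2/2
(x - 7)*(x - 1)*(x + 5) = x^3 - 3*x^2 - 33*x + 35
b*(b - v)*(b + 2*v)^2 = b^4 + 3*b^3*v - 4*b*v^3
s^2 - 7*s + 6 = (s - 6)*(s - 1)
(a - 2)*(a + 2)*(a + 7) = a^3 + 7*a^2 - 4*a - 28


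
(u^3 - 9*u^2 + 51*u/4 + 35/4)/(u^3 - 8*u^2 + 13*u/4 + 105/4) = (2*u + 1)/(2*u + 3)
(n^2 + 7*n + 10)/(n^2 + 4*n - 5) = (n + 2)/(n - 1)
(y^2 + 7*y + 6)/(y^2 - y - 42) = (y + 1)/(y - 7)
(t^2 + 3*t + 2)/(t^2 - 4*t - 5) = (t + 2)/(t - 5)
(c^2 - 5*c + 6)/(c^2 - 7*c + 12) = (c - 2)/(c - 4)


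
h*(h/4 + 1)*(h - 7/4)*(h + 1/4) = h^4/4 + 5*h^3/8 - 103*h^2/64 - 7*h/16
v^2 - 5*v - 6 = (v - 6)*(v + 1)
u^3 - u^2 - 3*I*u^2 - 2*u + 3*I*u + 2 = (u - 1)*(u - 2*I)*(u - I)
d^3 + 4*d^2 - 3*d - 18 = (d - 2)*(d + 3)^2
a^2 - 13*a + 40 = (a - 8)*(a - 5)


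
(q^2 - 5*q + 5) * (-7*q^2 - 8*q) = -7*q^4 + 27*q^3 + 5*q^2 - 40*q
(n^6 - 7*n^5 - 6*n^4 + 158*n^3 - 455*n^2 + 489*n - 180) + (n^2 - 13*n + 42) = n^6 - 7*n^5 - 6*n^4 + 158*n^3 - 454*n^2 + 476*n - 138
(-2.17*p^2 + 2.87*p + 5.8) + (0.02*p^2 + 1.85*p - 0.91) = -2.15*p^2 + 4.72*p + 4.89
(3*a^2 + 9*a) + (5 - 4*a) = 3*a^2 + 5*a + 5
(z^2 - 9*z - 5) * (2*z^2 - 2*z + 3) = 2*z^4 - 20*z^3 + 11*z^2 - 17*z - 15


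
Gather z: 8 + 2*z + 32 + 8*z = 10*z + 40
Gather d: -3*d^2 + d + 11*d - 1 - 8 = -3*d^2 + 12*d - 9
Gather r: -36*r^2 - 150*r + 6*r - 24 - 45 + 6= -36*r^2 - 144*r - 63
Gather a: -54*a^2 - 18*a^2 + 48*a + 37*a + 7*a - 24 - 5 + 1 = -72*a^2 + 92*a - 28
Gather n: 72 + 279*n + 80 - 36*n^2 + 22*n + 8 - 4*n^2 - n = -40*n^2 + 300*n + 160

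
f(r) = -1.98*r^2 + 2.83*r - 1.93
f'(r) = 2.83 - 3.96*r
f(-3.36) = -33.79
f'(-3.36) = 16.14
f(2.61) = -8.03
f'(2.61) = -7.51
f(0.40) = -1.11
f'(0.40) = 1.25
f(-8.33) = -162.89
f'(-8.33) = 35.82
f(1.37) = -1.77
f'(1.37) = -2.60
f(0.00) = -1.93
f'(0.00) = 2.83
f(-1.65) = -11.99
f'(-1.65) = 9.36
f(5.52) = -46.64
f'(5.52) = -19.03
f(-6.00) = -90.19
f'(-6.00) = 26.59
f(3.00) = -11.26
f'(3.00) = -9.05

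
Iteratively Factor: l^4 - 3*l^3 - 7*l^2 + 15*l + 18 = (l - 3)*(l^3 - 7*l - 6) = (l - 3)^2*(l^2 + 3*l + 2) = (l - 3)^2*(l + 1)*(l + 2)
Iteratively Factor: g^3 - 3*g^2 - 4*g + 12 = (g - 3)*(g^2 - 4) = (g - 3)*(g - 2)*(g + 2)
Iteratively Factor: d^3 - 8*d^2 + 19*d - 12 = (d - 3)*(d^2 - 5*d + 4) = (d - 4)*(d - 3)*(d - 1)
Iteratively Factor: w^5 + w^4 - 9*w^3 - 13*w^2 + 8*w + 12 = (w - 3)*(w^4 + 4*w^3 + 3*w^2 - 4*w - 4) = (w - 3)*(w + 2)*(w^3 + 2*w^2 - w - 2) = (w - 3)*(w + 1)*(w + 2)*(w^2 + w - 2) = (w - 3)*(w + 1)*(w + 2)^2*(w - 1)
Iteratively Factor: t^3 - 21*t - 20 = (t - 5)*(t^2 + 5*t + 4) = (t - 5)*(t + 4)*(t + 1)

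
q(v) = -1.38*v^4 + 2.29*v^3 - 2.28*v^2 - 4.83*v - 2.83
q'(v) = -5.52*v^3 + 6.87*v^2 - 4.56*v - 4.83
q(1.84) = -20.99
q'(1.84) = -24.35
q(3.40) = -140.02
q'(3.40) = -157.87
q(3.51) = -158.31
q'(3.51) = -174.90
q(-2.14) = -54.32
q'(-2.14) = 90.49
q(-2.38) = -79.40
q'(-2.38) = 119.35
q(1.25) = -11.33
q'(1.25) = -10.58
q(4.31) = -358.86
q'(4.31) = -338.81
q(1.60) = -16.06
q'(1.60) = -17.15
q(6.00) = -1407.73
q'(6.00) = -977.19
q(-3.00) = -182.47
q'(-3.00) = 219.72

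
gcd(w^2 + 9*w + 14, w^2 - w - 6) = w + 2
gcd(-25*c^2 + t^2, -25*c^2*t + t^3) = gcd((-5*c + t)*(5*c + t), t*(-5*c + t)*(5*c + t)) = -25*c^2 + t^2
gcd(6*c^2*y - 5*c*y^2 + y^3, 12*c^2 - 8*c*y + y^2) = -2*c + y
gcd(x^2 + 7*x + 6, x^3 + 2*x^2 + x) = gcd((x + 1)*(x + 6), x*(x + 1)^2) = x + 1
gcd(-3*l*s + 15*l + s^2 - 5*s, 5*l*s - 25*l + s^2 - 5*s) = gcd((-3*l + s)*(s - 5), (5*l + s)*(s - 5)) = s - 5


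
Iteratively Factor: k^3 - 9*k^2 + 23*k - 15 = (k - 3)*(k^2 - 6*k + 5) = (k - 3)*(k - 1)*(k - 5)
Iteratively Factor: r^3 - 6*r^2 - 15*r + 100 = (r - 5)*(r^2 - r - 20) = (r - 5)*(r + 4)*(r - 5)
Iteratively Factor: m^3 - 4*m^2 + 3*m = (m)*(m^2 - 4*m + 3) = m*(m - 1)*(m - 3)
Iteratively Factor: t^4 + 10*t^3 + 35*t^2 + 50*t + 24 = (t + 3)*(t^3 + 7*t^2 + 14*t + 8) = (t + 2)*(t + 3)*(t^2 + 5*t + 4) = (t + 1)*(t + 2)*(t + 3)*(t + 4)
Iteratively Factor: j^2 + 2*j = (j)*(j + 2)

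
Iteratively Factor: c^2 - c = (c)*(c - 1)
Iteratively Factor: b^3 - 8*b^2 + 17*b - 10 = (b - 2)*(b^2 - 6*b + 5) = (b - 2)*(b - 1)*(b - 5)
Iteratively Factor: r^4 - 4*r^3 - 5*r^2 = (r + 1)*(r^3 - 5*r^2) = (r - 5)*(r + 1)*(r^2) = r*(r - 5)*(r + 1)*(r)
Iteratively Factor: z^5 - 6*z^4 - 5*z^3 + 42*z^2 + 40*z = (z)*(z^4 - 6*z^3 - 5*z^2 + 42*z + 40) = z*(z + 2)*(z^3 - 8*z^2 + 11*z + 20) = z*(z - 4)*(z + 2)*(z^2 - 4*z - 5) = z*(z - 5)*(z - 4)*(z + 2)*(z + 1)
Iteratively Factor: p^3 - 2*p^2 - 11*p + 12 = (p - 1)*(p^2 - p - 12) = (p - 4)*(p - 1)*(p + 3)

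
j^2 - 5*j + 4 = (j - 4)*(j - 1)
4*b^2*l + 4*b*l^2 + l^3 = l*(2*b + l)^2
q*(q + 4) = q^2 + 4*q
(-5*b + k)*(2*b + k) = -10*b^2 - 3*b*k + k^2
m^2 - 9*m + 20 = (m - 5)*(m - 4)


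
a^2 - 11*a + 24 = (a - 8)*(a - 3)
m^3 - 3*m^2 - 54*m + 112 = (m - 8)*(m - 2)*(m + 7)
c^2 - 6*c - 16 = (c - 8)*(c + 2)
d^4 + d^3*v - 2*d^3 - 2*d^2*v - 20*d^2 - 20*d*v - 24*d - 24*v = (d - 6)*(d + 2)^2*(d + v)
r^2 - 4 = (r - 2)*(r + 2)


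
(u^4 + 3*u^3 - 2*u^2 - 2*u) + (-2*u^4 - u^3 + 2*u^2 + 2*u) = -u^4 + 2*u^3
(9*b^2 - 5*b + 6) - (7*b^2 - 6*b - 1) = 2*b^2 + b + 7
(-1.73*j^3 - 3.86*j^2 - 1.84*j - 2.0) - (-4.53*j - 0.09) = -1.73*j^3 - 3.86*j^2 + 2.69*j - 1.91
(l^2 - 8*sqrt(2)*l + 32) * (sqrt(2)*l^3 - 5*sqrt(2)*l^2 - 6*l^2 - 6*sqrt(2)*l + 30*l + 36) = sqrt(2)*l^5 - 22*l^4 - 5*sqrt(2)*l^4 + 74*sqrt(2)*l^3 + 110*l^3 - 400*sqrt(2)*l^2 - 60*l^2 - 480*sqrt(2)*l + 960*l + 1152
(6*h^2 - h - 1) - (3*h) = 6*h^2 - 4*h - 1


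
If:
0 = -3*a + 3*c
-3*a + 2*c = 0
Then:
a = 0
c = 0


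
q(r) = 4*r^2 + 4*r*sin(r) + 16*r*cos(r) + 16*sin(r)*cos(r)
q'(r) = -16*r*sin(r) + 4*r*cos(r) + 8*r - 16*sin(r)^2 + 4*sin(r) + 16*cos(r)^2 + 16*cos(r)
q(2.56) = -9.73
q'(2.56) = -15.41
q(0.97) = 23.20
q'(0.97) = 3.72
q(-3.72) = 89.73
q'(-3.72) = 10.46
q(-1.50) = 12.16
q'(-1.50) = -55.06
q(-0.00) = 0.00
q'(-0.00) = 32.00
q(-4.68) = 70.81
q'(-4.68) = 25.52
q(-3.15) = 89.85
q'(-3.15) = -12.14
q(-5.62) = 49.40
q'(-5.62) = 11.63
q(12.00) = 705.02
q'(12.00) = 257.67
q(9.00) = 201.63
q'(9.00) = -22.51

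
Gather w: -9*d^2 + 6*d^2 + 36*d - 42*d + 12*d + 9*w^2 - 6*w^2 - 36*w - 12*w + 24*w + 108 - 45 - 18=-3*d^2 + 6*d + 3*w^2 - 24*w + 45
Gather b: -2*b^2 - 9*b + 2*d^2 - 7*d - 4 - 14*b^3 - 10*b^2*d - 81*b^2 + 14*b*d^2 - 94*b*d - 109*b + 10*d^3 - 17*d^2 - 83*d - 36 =-14*b^3 + b^2*(-10*d - 83) + b*(14*d^2 - 94*d - 118) + 10*d^3 - 15*d^2 - 90*d - 40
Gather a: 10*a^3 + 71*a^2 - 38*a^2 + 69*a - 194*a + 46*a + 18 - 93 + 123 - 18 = 10*a^3 + 33*a^2 - 79*a + 30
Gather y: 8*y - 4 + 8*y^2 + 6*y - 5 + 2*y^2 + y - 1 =10*y^2 + 15*y - 10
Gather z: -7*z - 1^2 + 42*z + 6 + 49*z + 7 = 84*z + 12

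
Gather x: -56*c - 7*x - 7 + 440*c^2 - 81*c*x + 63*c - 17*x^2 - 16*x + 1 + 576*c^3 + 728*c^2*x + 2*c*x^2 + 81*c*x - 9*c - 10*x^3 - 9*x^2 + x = 576*c^3 + 440*c^2 - 2*c - 10*x^3 + x^2*(2*c - 26) + x*(728*c^2 - 22) - 6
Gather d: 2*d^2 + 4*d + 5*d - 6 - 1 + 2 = 2*d^2 + 9*d - 5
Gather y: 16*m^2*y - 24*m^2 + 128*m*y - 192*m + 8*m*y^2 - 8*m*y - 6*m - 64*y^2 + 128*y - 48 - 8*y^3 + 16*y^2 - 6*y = -24*m^2 - 198*m - 8*y^3 + y^2*(8*m - 48) + y*(16*m^2 + 120*m + 122) - 48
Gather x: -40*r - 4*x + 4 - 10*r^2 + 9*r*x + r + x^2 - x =-10*r^2 - 39*r + x^2 + x*(9*r - 5) + 4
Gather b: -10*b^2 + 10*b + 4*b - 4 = -10*b^2 + 14*b - 4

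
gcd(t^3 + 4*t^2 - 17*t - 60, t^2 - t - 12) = t^2 - t - 12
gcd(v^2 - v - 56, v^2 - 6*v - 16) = v - 8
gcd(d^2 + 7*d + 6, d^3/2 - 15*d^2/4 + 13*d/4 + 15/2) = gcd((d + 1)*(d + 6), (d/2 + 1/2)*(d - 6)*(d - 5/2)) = d + 1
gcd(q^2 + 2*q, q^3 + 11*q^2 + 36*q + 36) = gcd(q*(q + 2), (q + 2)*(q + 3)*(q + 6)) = q + 2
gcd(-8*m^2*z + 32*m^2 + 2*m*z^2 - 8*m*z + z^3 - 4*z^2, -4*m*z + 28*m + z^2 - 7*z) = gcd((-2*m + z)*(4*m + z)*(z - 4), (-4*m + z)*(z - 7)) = 1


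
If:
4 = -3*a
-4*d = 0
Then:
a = -4/3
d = 0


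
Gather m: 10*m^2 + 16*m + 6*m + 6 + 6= 10*m^2 + 22*m + 12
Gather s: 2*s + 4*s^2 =4*s^2 + 2*s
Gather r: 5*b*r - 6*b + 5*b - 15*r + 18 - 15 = -b + r*(5*b - 15) + 3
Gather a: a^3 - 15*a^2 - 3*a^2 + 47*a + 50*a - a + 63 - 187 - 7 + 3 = a^3 - 18*a^2 + 96*a - 128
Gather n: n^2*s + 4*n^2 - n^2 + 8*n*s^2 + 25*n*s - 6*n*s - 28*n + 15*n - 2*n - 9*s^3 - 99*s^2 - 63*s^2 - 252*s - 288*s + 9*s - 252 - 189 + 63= n^2*(s + 3) + n*(8*s^2 + 19*s - 15) - 9*s^3 - 162*s^2 - 531*s - 378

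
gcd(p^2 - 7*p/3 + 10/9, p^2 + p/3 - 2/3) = p - 2/3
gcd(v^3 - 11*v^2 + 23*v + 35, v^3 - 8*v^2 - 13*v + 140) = v^2 - 12*v + 35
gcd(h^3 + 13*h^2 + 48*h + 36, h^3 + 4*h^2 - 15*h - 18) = h^2 + 7*h + 6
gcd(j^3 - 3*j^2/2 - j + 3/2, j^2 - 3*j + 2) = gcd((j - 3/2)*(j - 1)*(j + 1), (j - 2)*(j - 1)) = j - 1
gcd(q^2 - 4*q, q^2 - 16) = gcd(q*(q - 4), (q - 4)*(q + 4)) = q - 4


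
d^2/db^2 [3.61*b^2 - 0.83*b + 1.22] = 7.22000000000000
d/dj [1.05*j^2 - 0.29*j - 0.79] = 2.1*j - 0.29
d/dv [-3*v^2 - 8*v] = -6*v - 8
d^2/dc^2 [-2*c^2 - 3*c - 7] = -4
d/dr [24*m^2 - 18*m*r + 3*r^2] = -18*m + 6*r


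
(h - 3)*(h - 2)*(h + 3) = h^3 - 2*h^2 - 9*h + 18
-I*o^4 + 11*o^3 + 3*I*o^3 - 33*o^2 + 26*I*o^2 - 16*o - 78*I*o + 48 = (o - 3)*(o + 2*I)*(o + 8*I)*(-I*o + 1)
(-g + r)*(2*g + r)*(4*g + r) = -8*g^3 + 2*g^2*r + 5*g*r^2 + r^3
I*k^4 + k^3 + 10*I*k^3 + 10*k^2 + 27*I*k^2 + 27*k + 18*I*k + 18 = (k + 3)*(k + 6)*(k - I)*(I*k + I)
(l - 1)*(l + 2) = l^2 + l - 2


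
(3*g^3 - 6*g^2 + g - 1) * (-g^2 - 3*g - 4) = -3*g^5 - 3*g^4 + 5*g^3 + 22*g^2 - g + 4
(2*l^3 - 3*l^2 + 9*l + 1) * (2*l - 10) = 4*l^4 - 26*l^3 + 48*l^2 - 88*l - 10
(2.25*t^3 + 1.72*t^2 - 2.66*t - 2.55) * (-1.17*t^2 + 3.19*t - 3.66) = -2.6325*t^5 + 5.1651*t^4 + 0.364*t^3 - 11.7971*t^2 + 1.6011*t + 9.333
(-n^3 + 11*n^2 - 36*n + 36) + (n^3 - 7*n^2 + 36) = 4*n^2 - 36*n + 72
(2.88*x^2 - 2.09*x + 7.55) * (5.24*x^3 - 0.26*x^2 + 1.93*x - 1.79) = 15.0912*x^5 - 11.7004*x^4 + 45.6638*x^3 - 11.1519*x^2 + 18.3126*x - 13.5145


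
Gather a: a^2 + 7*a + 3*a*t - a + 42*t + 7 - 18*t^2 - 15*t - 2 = a^2 + a*(3*t + 6) - 18*t^2 + 27*t + 5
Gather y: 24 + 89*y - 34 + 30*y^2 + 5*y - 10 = 30*y^2 + 94*y - 20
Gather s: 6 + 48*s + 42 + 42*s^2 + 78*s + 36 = 42*s^2 + 126*s + 84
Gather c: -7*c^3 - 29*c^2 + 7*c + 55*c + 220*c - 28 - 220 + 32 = -7*c^3 - 29*c^2 + 282*c - 216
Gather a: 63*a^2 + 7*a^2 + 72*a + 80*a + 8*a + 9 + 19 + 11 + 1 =70*a^2 + 160*a + 40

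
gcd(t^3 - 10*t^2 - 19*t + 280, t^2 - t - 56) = t - 8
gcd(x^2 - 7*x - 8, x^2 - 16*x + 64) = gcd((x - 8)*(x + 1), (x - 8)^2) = x - 8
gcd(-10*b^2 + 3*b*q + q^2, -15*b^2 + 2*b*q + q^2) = 5*b + q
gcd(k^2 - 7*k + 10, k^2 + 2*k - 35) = k - 5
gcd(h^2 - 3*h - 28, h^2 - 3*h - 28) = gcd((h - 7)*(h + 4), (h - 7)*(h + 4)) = h^2 - 3*h - 28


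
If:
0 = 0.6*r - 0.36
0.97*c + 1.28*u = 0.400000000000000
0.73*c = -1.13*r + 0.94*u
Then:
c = -0.27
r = 0.60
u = 0.51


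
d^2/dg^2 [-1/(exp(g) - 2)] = (-exp(g) - 2)*exp(g)/(exp(g) - 2)^3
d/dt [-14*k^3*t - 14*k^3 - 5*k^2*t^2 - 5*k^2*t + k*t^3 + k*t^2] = k*(-14*k^2 - 10*k*t - 5*k + 3*t^2 + 2*t)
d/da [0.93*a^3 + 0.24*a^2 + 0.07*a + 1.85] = 2.79*a^2 + 0.48*a + 0.07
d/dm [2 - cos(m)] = sin(m)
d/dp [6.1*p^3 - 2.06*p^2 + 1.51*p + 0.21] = 18.3*p^2 - 4.12*p + 1.51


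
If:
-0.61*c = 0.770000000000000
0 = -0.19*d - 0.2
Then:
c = -1.26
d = -1.05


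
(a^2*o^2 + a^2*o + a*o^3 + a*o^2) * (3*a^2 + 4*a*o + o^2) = 3*a^4*o^2 + 3*a^4*o + 7*a^3*o^3 + 7*a^3*o^2 + 5*a^2*o^4 + 5*a^2*o^3 + a*o^5 + a*o^4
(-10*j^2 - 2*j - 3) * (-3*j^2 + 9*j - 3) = 30*j^4 - 84*j^3 + 21*j^2 - 21*j + 9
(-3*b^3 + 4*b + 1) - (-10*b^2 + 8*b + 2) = -3*b^3 + 10*b^2 - 4*b - 1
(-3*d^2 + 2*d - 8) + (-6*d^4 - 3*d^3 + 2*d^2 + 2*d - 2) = -6*d^4 - 3*d^3 - d^2 + 4*d - 10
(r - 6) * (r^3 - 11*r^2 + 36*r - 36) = r^4 - 17*r^3 + 102*r^2 - 252*r + 216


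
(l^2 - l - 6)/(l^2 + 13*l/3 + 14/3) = 3*(l - 3)/(3*l + 7)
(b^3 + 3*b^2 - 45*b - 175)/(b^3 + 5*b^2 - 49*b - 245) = (b + 5)/(b + 7)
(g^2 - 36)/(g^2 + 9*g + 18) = (g - 6)/(g + 3)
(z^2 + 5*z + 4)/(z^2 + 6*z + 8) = (z + 1)/(z + 2)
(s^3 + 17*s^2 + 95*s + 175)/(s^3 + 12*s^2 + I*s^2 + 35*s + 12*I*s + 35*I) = (s + 5)/(s + I)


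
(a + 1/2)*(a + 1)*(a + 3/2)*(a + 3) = a^4 + 6*a^3 + 47*a^2/4 + 9*a + 9/4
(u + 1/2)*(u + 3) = u^2 + 7*u/2 + 3/2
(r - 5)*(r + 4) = r^2 - r - 20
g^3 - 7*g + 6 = (g - 2)*(g - 1)*(g + 3)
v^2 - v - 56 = (v - 8)*(v + 7)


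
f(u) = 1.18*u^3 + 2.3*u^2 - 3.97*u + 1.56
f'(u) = 3.54*u^2 + 4.6*u - 3.97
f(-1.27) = 7.89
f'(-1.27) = -4.10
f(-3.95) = -19.60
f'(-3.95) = 33.09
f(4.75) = 161.06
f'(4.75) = 97.75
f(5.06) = 193.23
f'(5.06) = 109.94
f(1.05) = 1.29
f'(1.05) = 4.76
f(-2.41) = 7.97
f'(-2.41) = 5.50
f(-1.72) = 9.19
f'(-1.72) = -1.41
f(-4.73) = -53.08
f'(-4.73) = 53.47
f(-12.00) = -1658.64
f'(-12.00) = 450.59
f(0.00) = 1.56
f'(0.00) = -3.97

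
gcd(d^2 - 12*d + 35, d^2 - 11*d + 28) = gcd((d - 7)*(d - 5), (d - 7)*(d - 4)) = d - 7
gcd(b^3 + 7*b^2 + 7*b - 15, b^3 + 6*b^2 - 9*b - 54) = b + 3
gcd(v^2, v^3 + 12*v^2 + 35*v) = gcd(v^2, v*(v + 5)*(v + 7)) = v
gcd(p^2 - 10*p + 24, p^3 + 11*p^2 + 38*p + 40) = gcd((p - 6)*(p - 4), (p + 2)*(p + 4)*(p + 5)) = 1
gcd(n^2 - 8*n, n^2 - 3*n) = n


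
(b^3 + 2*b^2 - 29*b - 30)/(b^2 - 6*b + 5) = (b^2 + 7*b + 6)/(b - 1)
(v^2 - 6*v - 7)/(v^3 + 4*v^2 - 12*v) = (v^2 - 6*v - 7)/(v*(v^2 + 4*v - 12))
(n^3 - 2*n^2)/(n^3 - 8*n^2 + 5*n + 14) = n^2/(n^2 - 6*n - 7)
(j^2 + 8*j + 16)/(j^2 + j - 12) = (j + 4)/(j - 3)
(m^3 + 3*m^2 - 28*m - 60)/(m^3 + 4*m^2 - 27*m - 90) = (m + 2)/(m + 3)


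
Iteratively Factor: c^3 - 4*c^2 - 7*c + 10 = (c + 2)*(c^2 - 6*c + 5) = (c - 5)*(c + 2)*(c - 1)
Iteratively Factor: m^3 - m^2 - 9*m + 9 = (m + 3)*(m^2 - 4*m + 3) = (m - 3)*(m + 3)*(m - 1)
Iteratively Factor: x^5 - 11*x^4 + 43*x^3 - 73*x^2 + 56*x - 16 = (x - 1)*(x^4 - 10*x^3 + 33*x^2 - 40*x + 16) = (x - 1)^2*(x^3 - 9*x^2 + 24*x - 16) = (x - 4)*(x - 1)^2*(x^2 - 5*x + 4) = (x - 4)*(x - 1)^3*(x - 4)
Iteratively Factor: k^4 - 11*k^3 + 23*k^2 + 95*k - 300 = (k - 4)*(k^3 - 7*k^2 - 5*k + 75) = (k - 4)*(k + 3)*(k^2 - 10*k + 25) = (k - 5)*(k - 4)*(k + 3)*(k - 5)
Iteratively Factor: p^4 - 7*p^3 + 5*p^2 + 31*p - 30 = (p - 3)*(p^3 - 4*p^2 - 7*p + 10) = (p - 3)*(p - 1)*(p^2 - 3*p - 10) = (p - 5)*(p - 3)*(p - 1)*(p + 2)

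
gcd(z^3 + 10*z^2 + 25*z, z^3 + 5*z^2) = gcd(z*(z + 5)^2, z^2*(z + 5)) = z^2 + 5*z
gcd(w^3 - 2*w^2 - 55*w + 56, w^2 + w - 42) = w + 7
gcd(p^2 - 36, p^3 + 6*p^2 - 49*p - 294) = p + 6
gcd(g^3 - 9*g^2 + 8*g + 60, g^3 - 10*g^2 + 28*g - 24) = g - 6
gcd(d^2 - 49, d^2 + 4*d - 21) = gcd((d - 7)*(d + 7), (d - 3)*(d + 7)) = d + 7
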